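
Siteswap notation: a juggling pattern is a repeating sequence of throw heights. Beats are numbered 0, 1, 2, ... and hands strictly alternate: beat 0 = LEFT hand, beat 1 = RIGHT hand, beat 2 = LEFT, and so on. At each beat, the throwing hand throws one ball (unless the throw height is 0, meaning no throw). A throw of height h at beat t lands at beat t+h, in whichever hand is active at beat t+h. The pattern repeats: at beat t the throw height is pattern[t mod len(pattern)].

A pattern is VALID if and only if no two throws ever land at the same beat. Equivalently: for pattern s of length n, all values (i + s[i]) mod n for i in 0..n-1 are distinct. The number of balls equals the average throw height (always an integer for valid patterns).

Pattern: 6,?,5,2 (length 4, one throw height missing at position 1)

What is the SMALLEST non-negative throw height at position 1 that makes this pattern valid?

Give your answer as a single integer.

Answer: 3

Derivation:
i=0: (0 + 6) mod 4 = 2
i=1: s[i]=? (unknown)
i=2: (2 + 5) mod 4 = 3
i=3: (3 + 2) mod 4 = 1
Known residues: [1, 2, 3]; need a permutation of 0..3, so missing residue r = 0
Need (1 + s) mod 4 = 0; smallest s = (0 - 1) mod 4 = 3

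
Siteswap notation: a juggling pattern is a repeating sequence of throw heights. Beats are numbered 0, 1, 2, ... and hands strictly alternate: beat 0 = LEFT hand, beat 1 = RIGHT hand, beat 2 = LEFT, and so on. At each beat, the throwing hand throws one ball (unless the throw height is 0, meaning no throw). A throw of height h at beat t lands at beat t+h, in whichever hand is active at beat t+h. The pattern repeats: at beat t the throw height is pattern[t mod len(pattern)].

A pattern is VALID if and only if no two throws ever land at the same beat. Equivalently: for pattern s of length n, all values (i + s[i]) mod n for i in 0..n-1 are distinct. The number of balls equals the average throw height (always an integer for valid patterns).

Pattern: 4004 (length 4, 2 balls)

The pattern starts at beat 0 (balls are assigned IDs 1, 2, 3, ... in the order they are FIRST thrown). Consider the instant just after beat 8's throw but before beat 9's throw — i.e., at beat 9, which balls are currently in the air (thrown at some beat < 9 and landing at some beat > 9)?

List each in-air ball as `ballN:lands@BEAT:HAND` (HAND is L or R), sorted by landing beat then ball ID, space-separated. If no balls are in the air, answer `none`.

Answer: ball2:lands@11:R ball1:lands@12:L

Derivation:
Beat 0 (L): throw ball1 h=4 -> lands@4:L; in-air after throw: [b1@4:L]
Beat 3 (R): throw ball2 h=4 -> lands@7:R; in-air after throw: [b1@4:L b2@7:R]
Beat 4 (L): throw ball1 h=4 -> lands@8:L; in-air after throw: [b2@7:R b1@8:L]
Beat 7 (R): throw ball2 h=4 -> lands@11:R; in-air after throw: [b1@8:L b2@11:R]
Beat 8 (L): throw ball1 h=4 -> lands@12:L; in-air after throw: [b2@11:R b1@12:L]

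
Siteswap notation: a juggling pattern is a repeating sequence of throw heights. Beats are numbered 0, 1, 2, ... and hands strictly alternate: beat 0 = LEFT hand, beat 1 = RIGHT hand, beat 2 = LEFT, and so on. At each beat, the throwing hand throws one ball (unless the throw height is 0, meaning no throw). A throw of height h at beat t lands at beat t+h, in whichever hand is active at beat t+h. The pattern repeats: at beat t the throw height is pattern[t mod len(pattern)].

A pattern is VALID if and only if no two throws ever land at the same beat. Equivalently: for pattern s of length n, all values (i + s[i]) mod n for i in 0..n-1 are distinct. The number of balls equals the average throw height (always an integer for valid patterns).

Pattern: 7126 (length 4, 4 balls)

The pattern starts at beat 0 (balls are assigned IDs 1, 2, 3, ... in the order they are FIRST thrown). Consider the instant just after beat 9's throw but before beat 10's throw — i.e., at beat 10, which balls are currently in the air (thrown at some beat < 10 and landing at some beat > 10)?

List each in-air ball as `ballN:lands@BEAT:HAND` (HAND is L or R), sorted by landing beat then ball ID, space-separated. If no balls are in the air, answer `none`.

Answer: ball2:lands@11:R ball1:lands@13:R ball4:lands@15:R

Derivation:
Beat 0 (L): throw ball1 h=7 -> lands@7:R; in-air after throw: [b1@7:R]
Beat 1 (R): throw ball2 h=1 -> lands@2:L; in-air after throw: [b2@2:L b1@7:R]
Beat 2 (L): throw ball2 h=2 -> lands@4:L; in-air after throw: [b2@4:L b1@7:R]
Beat 3 (R): throw ball3 h=6 -> lands@9:R; in-air after throw: [b2@4:L b1@7:R b3@9:R]
Beat 4 (L): throw ball2 h=7 -> lands@11:R; in-air after throw: [b1@7:R b3@9:R b2@11:R]
Beat 5 (R): throw ball4 h=1 -> lands@6:L; in-air after throw: [b4@6:L b1@7:R b3@9:R b2@11:R]
Beat 6 (L): throw ball4 h=2 -> lands@8:L; in-air after throw: [b1@7:R b4@8:L b3@9:R b2@11:R]
Beat 7 (R): throw ball1 h=6 -> lands@13:R; in-air after throw: [b4@8:L b3@9:R b2@11:R b1@13:R]
Beat 8 (L): throw ball4 h=7 -> lands@15:R; in-air after throw: [b3@9:R b2@11:R b1@13:R b4@15:R]
Beat 9 (R): throw ball3 h=1 -> lands@10:L; in-air after throw: [b3@10:L b2@11:R b1@13:R b4@15:R]
Beat 10 (L): throw ball3 h=2 -> lands@12:L; in-air after throw: [b2@11:R b3@12:L b1@13:R b4@15:R]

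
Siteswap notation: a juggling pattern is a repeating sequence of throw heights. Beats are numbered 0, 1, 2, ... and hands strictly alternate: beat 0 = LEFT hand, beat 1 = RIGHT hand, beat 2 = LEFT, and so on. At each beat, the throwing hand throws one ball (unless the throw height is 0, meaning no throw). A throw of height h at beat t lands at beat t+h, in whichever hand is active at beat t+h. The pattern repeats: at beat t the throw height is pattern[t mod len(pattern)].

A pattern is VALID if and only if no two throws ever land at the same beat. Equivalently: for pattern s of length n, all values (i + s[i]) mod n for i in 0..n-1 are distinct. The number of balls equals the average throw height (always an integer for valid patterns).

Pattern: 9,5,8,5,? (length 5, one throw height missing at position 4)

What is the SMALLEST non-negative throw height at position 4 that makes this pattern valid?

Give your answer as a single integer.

Answer: 3

Derivation:
i=0: (0 + 9) mod 5 = 4
i=1: (1 + 5) mod 5 = 1
i=2: (2 + 8) mod 5 = 0
i=3: (3 + 5) mod 5 = 3
i=4: s[i]=? (unknown)
Known residues: [0, 1, 3, 4]; need a permutation of 0..4, so missing residue r = 2
Need (4 + s) mod 5 = 2; smallest s = (2 - 4) mod 5 = 3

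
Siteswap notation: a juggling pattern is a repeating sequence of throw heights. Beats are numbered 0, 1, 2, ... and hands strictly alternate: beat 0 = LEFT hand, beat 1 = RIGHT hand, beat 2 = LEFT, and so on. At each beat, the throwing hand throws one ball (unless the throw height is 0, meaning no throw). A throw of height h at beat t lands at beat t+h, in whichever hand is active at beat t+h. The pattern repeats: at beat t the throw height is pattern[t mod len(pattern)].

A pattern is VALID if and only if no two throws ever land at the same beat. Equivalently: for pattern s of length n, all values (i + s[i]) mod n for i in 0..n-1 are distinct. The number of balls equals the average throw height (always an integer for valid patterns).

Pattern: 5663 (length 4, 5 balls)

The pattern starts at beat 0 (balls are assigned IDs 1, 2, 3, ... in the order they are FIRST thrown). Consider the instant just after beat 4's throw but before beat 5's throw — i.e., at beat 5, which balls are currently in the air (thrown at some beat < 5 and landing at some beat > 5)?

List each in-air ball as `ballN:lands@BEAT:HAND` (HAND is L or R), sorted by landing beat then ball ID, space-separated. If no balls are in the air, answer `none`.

Beat 0 (L): throw ball1 h=5 -> lands@5:R; in-air after throw: [b1@5:R]
Beat 1 (R): throw ball2 h=6 -> lands@7:R; in-air after throw: [b1@5:R b2@7:R]
Beat 2 (L): throw ball3 h=6 -> lands@8:L; in-air after throw: [b1@5:R b2@7:R b3@8:L]
Beat 3 (R): throw ball4 h=3 -> lands@6:L; in-air after throw: [b1@5:R b4@6:L b2@7:R b3@8:L]
Beat 4 (L): throw ball5 h=5 -> lands@9:R; in-air after throw: [b1@5:R b4@6:L b2@7:R b3@8:L b5@9:R]
Beat 5 (R): throw ball1 h=6 -> lands@11:R; in-air after throw: [b4@6:L b2@7:R b3@8:L b5@9:R b1@11:R]

Answer: ball4:lands@6:L ball2:lands@7:R ball3:lands@8:L ball5:lands@9:R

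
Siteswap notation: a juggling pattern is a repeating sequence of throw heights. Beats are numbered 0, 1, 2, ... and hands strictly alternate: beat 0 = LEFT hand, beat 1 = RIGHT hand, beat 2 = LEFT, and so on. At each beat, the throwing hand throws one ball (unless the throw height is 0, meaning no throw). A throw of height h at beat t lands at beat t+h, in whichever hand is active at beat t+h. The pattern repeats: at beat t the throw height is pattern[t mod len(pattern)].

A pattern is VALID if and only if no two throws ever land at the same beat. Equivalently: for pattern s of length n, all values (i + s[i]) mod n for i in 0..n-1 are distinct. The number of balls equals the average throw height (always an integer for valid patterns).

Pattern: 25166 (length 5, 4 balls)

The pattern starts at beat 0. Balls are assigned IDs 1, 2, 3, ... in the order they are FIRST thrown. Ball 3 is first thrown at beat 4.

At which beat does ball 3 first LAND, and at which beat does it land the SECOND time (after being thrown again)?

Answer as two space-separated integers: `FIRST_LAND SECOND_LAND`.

Beat 0 (L): throw ball1 h=2 -> lands@2:L; in-air after throw: [b1@2:L]
Beat 1 (R): throw ball2 h=5 -> lands@6:L; in-air after throw: [b1@2:L b2@6:L]
Beat 2 (L): throw ball1 h=1 -> lands@3:R; in-air after throw: [b1@3:R b2@6:L]
Beat 3 (R): throw ball1 h=6 -> lands@9:R; in-air after throw: [b2@6:L b1@9:R]
Beat 4 (L): throw ball3 h=6 -> lands@10:L; in-air after throw: [b2@6:L b1@9:R b3@10:L]
Beat 5 (R): throw ball4 h=2 -> lands@7:R; in-air after throw: [b2@6:L b4@7:R b1@9:R b3@10:L]
Beat 6 (L): throw ball2 h=5 -> lands@11:R; in-air after throw: [b4@7:R b1@9:R b3@10:L b2@11:R]
Beat 7 (R): throw ball4 h=1 -> lands@8:L; in-air after throw: [b4@8:L b1@9:R b3@10:L b2@11:R]
Beat 8 (L): throw ball4 h=6 -> lands@14:L; in-air after throw: [b1@9:R b3@10:L b2@11:R b4@14:L]
Beat 9 (R): throw ball1 h=6 -> lands@15:R; in-air after throw: [b3@10:L b2@11:R b4@14:L b1@15:R]
Beat 10 (L): throw ball3 h=2 -> lands@12:L; in-air after throw: [b2@11:R b3@12:L b4@14:L b1@15:R]
Beat 11 (R): throw ball2 h=5 -> lands@16:L; in-air after throw: [b3@12:L b4@14:L b1@15:R b2@16:L]
Beat 12 (L): throw ball3 h=1 -> lands@13:R; in-air after throw: [b3@13:R b4@14:L b1@15:R b2@16:L]
Ball 3: thrown@4 h=6 -> first land @10; rethrown@10 h=2 -> second land @12

Answer: 10 12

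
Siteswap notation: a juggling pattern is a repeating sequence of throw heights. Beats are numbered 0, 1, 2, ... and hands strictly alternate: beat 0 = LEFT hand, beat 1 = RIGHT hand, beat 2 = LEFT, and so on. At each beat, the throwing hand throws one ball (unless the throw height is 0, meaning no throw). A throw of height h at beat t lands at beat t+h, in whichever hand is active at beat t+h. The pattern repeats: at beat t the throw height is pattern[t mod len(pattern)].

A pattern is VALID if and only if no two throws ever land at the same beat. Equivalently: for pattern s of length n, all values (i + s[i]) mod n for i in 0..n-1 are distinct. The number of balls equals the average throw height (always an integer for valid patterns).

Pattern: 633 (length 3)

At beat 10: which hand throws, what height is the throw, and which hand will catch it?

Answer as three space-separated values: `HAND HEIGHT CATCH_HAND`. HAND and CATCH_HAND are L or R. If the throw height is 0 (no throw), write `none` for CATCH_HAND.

Beat 10: 10 mod 2 = 0, so hand = L
Throw height = pattern[10 mod 3] = pattern[1] = 3
Lands at beat 10+3=13, 13 mod 2 = 1, so catch hand = R

Answer: L 3 R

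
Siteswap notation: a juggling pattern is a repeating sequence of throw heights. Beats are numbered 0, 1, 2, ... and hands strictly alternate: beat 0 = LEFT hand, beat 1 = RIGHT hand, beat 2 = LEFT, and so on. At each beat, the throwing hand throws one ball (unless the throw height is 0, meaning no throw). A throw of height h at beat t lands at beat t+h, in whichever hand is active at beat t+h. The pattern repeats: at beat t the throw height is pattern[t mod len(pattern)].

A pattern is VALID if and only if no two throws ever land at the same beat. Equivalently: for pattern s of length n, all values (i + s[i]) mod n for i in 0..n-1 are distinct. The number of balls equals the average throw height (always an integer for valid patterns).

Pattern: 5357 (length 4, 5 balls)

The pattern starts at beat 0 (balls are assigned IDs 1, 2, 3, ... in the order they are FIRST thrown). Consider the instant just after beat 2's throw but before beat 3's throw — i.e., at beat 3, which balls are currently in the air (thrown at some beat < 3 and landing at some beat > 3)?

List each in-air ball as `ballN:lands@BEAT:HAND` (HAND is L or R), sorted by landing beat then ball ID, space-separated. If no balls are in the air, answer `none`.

Answer: ball2:lands@4:L ball1:lands@5:R ball3:lands@7:R

Derivation:
Beat 0 (L): throw ball1 h=5 -> lands@5:R; in-air after throw: [b1@5:R]
Beat 1 (R): throw ball2 h=3 -> lands@4:L; in-air after throw: [b2@4:L b1@5:R]
Beat 2 (L): throw ball3 h=5 -> lands@7:R; in-air after throw: [b2@4:L b1@5:R b3@7:R]
Beat 3 (R): throw ball4 h=7 -> lands@10:L; in-air after throw: [b2@4:L b1@5:R b3@7:R b4@10:L]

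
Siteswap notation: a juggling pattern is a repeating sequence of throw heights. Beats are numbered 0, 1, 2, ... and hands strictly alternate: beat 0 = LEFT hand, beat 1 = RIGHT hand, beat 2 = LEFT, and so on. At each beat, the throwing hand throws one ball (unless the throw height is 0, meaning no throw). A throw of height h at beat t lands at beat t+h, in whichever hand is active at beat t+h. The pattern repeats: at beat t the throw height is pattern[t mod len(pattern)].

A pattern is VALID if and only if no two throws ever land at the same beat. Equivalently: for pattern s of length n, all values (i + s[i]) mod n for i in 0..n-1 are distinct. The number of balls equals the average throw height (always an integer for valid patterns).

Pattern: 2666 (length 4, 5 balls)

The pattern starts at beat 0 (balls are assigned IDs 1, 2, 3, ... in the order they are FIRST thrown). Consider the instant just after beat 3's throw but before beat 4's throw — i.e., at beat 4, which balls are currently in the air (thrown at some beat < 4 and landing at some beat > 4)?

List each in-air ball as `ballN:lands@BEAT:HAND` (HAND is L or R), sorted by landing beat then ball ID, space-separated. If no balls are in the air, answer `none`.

Answer: ball2:lands@7:R ball1:lands@8:L ball3:lands@9:R

Derivation:
Beat 0 (L): throw ball1 h=2 -> lands@2:L; in-air after throw: [b1@2:L]
Beat 1 (R): throw ball2 h=6 -> lands@7:R; in-air after throw: [b1@2:L b2@7:R]
Beat 2 (L): throw ball1 h=6 -> lands@8:L; in-air after throw: [b2@7:R b1@8:L]
Beat 3 (R): throw ball3 h=6 -> lands@9:R; in-air after throw: [b2@7:R b1@8:L b3@9:R]
Beat 4 (L): throw ball4 h=2 -> lands@6:L; in-air after throw: [b4@6:L b2@7:R b1@8:L b3@9:R]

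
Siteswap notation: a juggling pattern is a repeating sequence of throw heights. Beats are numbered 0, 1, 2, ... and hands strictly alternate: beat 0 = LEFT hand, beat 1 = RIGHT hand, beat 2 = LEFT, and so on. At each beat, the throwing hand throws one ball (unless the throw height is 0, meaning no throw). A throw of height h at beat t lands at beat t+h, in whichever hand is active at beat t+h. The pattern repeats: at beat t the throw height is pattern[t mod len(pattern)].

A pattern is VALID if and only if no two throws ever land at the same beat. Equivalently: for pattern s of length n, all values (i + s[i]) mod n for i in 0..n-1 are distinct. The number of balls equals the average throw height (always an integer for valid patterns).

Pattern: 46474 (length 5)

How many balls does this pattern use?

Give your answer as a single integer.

Answer: 5

Derivation:
Pattern = [4, 6, 4, 7, 4], length n = 5
  position 0: throw height = 4, running sum = 4
  position 1: throw height = 6, running sum = 10
  position 2: throw height = 4, running sum = 14
  position 3: throw height = 7, running sum = 21
  position 4: throw height = 4, running sum = 25
Total sum = 25; balls = sum / n = 25 / 5 = 5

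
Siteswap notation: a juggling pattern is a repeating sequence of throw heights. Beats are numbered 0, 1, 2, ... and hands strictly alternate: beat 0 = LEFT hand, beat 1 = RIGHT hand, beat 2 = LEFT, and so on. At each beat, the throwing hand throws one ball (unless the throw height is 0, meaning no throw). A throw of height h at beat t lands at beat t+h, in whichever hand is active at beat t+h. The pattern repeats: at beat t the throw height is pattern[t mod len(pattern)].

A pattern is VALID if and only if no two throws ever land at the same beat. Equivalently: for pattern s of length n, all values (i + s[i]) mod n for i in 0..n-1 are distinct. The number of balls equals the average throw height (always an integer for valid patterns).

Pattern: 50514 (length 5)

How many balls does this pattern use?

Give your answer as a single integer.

Answer: 3

Derivation:
Pattern = [5, 0, 5, 1, 4], length n = 5
  position 0: throw height = 5, running sum = 5
  position 1: throw height = 0, running sum = 5
  position 2: throw height = 5, running sum = 10
  position 3: throw height = 1, running sum = 11
  position 4: throw height = 4, running sum = 15
Total sum = 15; balls = sum / n = 15 / 5 = 3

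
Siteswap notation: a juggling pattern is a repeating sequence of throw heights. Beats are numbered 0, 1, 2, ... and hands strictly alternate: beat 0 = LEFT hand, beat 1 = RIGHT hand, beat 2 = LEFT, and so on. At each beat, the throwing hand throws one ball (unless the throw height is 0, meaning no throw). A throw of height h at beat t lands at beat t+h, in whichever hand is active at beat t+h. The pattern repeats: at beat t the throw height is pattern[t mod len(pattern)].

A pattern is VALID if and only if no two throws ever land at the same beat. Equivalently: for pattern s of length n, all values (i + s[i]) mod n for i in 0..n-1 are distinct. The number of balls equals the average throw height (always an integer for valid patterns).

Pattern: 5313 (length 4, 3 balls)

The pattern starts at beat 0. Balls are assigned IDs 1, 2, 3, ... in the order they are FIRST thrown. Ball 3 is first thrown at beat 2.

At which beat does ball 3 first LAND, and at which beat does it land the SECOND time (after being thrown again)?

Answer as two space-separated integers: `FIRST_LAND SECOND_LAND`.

Answer: 3 6

Derivation:
Beat 0 (L): throw ball1 h=5 -> lands@5:R; in-air after throw: [b1@5:R]
Beat 1 (R): throw ball2 h=3 -> lands@4:L; in-air after throw: [b2@4:L b1@5:R]
Beat 2 (L): throw ball3 h=1 -> lands@3:R; in-air after throw: [b3@3:R b2@4:L b1@5:R]
Beat 3 (R): throw ball3 h=3 -> lands@6:L; in-air after throw: [b2@4:L b1@5:R b3@6:L]
Beat 4 (L): throw ball2 h=5 -> lands@9:R; in-air after throw: [b1@5:R b3@6:L b2@9:R]
Beat 5 (R): throw ball1 h=3 -> lands@8:L; in-air after throw: [b3@6:L b1@8:L b2@9:R]
Beat 6 (L): throw ball3 h=1 -> lands@7:R; in-air after throw: [b3@7:R b1@8:L b2@9:R]
Ball 3: thrown@2 h=1 -> first land @3; rethrown@3 h=3 -> second land @6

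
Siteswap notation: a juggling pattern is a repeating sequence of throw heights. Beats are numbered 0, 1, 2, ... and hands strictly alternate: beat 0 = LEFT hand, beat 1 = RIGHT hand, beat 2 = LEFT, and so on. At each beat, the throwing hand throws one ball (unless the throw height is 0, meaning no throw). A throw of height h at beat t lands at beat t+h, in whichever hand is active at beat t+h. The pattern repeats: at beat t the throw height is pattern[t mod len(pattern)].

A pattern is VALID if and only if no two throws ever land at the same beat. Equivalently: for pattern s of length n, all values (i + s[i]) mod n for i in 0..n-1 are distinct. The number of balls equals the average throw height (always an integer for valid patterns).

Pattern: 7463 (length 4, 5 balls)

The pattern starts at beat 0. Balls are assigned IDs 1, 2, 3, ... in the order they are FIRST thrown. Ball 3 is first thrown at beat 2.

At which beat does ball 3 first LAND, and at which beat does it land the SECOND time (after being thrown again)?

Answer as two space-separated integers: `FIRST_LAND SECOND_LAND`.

Beat 0 (L): throw ball1 h=7 -> lands@7:R; in-air after throw: [b1@7:R]
Beat 1 (R): throw ball2 h=4 -> lands@5:R; in-air after throw: [b2@5:R b1@7:R]
Beat 2 (L): throw ball3 h=6 -> lands@8:L; in-air after throw: [b2@5:R b1@7:R b3@8:L]
Beat 3 (R): throw ball4 h=3 -> lands@6:L; in-air after throw: [b2@5:R b4@6:L b1@7:R b3@8:L]
Beat 4 (L): throw ball5 h=7 -> lands@11:R; in-air after throw: [b2@5:R b4@6:L b1@7:R b3@8:L b5@11:R]
Beat 5 (R): throw ball2 h=4 -> lands@9:R; in-air after throw: [b4@6:L b1@7:R b3@8:L b2@9:R b5@11:R]
Beat 6 (L): throw ball4 h=6 -> lands@12:L; in-air after throw: [b1@7:R b3@8:L b2@9:R b5@11:R b4@12:L]
Beat 7 (R): throw ball1 h=3 -> lands@10:L; in-air after throw: [b3@8:L b2@9:R b1@10:L b5@11:R b4@12:L]
Beat 8 (L): throw ball3 h=7 -> lands@15:R; in-air after throw: [b2@9:R b1@10:L b5@11:R b4@12:L b3@15:R]
Beat 9 (R): throw ball2 h=4 -> lands@13:R; in-air after throw: [b1@10:L b5@11:R b4@12:L b2@13:R b3@15:R]
Beat 10 (L): throw ball1 h=6 -> lands@16:L; in-air after throw: [b5@11:R b4@12:L b2@13:R b3@15:R b1@16:L]
Beat 11 (R): throw ball5 h=3 -> lands@14:L; in-air after throw: [b4@12:L b2@13:R b5@14:L b3@15:R b1@16:L]
Beat 12 (L): throw ball4 h=7 -> lands@19:R; in-air after throw: [b2@13:R b5@14:L b3@15:R b1@16:L b4@19:R]
Beat 13 (R): throw ball2 h=4 -> lands@17:R; in-air after throw: [b5@14:L b3@15:R b1@16:L b2@17:R b4@19:R]
Beat 14 (L): throw ball5 h=6 -> lands@20:L; in-air after throw: [b3@15:R b1@16:L b2@17:R b4@19:R b5@20:L]
Beat 15 (R): throw ball3 h=3 -> lands@18:L; in-air after throw: [b1@16:L b2@17:R b3@18:L b4@19:R b5@20:L]
Ball 3: thrown@2 h=6 -> first land @8; rethrown@8 h=7 -> second land @15

Answer: 8 15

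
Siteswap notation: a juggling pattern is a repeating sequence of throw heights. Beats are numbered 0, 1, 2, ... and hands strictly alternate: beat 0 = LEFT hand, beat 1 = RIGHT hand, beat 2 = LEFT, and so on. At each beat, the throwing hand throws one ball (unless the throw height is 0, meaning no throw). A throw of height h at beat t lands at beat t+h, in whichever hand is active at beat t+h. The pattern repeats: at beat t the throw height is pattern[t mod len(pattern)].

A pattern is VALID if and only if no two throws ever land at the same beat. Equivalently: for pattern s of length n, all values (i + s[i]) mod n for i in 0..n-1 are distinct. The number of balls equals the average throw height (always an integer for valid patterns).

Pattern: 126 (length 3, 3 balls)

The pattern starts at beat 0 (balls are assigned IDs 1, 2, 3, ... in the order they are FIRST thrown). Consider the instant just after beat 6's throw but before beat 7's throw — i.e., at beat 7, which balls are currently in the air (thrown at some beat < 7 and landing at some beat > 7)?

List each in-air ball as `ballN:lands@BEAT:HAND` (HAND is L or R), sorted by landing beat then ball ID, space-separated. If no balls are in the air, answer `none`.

Answer: ball2:lands@8:L ball3:lands@11:R

Derivation:
Beat 0 (L): throw ball1 h=1 -> lands@1:R; in-air after throw: [b1@1:R]
Beat 1 (R): throw ball1 h=2 -> lands@3:R; in-air after throw: [b1@3:R]
Beat 2 (L): throw ball2 h=6 -> lands@8:L; in-air after throw: [b1@3:R b2@8:L]
Beat 3 (R): throw ball1 h=1 -> lands@4:L; in-air after throw: [b1@4:L b2@8:L]
Beat 4 (L): throw ball1 h=2 -> lands@6:L; in-air after throw: [b1@6:L b2@8:L]
Beat 5 (R): throw ball3 h=6 -> lands@11:R; in-air after throw: [b1@6:L b2@8:L b3@11:R]
Beat 6 (L): throw ball1 h=1 -> lands@7:R; in-air after throw: [b1@7:R b2@8:L b3@11:R]
Beat 7 (R): throw ball1 h=2 -> lands@9:R; in-air after throw: [b2@8:L b1@9:R b3@11:R]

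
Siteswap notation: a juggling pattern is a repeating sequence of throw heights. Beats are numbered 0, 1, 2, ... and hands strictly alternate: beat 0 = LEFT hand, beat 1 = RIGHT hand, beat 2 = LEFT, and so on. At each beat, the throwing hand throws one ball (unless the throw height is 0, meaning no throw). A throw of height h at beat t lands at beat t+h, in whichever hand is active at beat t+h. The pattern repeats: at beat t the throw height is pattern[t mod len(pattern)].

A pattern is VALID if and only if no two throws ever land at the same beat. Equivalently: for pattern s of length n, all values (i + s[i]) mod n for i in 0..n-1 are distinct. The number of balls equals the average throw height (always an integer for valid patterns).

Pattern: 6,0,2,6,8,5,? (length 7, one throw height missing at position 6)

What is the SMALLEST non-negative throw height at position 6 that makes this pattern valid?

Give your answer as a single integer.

Answer: 1

Derivation:
i=0: (0 + 6) mod 7 = 6
i=1: (1 + 0) mod 7 = 1
i=2: (2 + 2) mod 7 = 4
i=3: (3 + 6) mod 7 = 2
i=4: (4 + 8) mod 7 = 5
i=5: (5 + 5) mod 7 = 3
i=6: s[i]=? (unknown)
Known residues: [1, 2, 3, 4, 5, 6]; need a permutation of 0..6, so missing residue r = 0
Need (6 + s) mod 7 = 0; smallest s = (0 - 6) mod 7 = 1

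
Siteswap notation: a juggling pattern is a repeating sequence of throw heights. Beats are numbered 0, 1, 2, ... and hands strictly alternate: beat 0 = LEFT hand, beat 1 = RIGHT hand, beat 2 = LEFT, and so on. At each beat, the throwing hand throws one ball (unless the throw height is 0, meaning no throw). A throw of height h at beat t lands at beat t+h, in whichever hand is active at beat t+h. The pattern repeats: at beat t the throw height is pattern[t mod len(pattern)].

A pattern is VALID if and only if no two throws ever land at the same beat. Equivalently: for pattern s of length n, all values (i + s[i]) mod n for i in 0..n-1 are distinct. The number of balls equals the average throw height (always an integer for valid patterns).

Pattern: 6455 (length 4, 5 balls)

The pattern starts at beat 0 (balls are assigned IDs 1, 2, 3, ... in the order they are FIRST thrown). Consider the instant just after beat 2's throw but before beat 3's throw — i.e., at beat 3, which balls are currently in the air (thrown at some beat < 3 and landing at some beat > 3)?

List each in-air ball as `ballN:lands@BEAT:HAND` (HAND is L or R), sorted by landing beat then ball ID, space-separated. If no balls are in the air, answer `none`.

Answer: ball2:lands@5:R ball1:lands@6:L ball3:lands@7:R

Derivation:
Beat 0 (L): throw ball1 h=6 -> lands@6:L; in-air after throw: [b1@6:L]
Beat 1 (R): throw ball2 h=4 -> lands@5:R; in-air after throw: [b2@5:R b1@6:L]
Beat 2 (L): throw ball3 h=5 -> lands@7:R; in-air after throw: [b2@5:R b1@6:L b3@7:R]
Beat 3 (R): throw ball4 h=5 -> lands@8:L; in-air after throw: [b2@5:R b1@6:L b3@7:R b4@8:L]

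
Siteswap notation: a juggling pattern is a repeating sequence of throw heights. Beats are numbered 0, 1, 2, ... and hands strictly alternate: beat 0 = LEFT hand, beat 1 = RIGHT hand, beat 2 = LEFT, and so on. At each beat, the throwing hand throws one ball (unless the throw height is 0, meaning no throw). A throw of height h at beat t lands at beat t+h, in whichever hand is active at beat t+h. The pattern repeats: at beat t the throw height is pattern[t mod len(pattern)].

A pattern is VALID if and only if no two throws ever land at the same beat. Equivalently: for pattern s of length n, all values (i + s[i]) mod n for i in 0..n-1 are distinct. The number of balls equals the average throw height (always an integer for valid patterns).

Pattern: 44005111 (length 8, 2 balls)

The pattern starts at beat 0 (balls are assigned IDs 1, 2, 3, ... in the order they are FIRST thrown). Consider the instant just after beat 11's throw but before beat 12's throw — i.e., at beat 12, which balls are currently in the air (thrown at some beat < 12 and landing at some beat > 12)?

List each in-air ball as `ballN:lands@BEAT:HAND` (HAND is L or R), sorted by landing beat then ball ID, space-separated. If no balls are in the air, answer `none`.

Beat 0 (L): throw ball1 h=4 -> lands@4:L; in-air after throw: [b1@4:L]
Beat 1 (R): throw ball2 h=4 -> lands@5:R; in-air after throw: [b1@4:L b2@5:R]
Beat 4 (L): throw ball1 h=5 -> lands@9:R; in-air after throw: [b2@5:R b1@9:R]
Beat 5 (R): throw ball2 h=1 -> lands@6:L; in-air after throw: [b2@6:L b1@9:R]
Beat 6 (L): throw ball2 h=1 -> lands@7:R; in-air after throw: [b2@7:R b1@9:R]
Beat 7 (R): throw ball2 h=1 -> lands@8:L; in-air after throw: [b2@8:L b1@9:R]
Beat 8 (L): throw ball2 h=4 -> lands@12:L; in-air after throw: [b1@9:R b2@12:L]
Beat 9 (R): throw ball1 h=4 -> lands@13:R; in-air after throw: [b2@12:L b1@13:R]
Beat 12 (L): throw ball2 h=5 -> lands@17:R; in-air after throw: [b1@13:R b2@17:R]

Answer: ball1:lands@13:R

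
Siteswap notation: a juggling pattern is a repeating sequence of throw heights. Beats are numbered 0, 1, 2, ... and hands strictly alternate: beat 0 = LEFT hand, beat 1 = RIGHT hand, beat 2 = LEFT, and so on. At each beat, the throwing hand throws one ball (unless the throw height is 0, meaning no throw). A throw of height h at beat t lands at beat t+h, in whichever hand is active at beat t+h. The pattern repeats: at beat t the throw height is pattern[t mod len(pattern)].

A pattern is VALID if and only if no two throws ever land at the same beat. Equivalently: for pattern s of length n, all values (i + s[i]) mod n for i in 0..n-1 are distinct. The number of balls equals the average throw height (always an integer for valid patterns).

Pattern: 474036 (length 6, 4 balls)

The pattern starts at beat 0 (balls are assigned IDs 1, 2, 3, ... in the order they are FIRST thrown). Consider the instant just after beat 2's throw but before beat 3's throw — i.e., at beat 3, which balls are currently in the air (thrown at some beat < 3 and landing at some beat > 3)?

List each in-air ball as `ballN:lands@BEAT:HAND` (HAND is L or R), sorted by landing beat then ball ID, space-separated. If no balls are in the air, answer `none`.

Answer: ball1:lands@4:L ball3:lands@6:L ball2:lands@8:L

Derivation:
Beat 0 (L): throw ball1 h=4 -> lands@4:L; in-air after throw: [b1@4:L]
Beat 1 (R): throw ball2 h=7 -> lands@8:L; in-air after throw: [b1@4:L b2@8:L]
Beat 2 (L): throw ball3 h=4 -> lands@6:L; in-air after throw: [b1@4:L b3@6:L b2@8:L]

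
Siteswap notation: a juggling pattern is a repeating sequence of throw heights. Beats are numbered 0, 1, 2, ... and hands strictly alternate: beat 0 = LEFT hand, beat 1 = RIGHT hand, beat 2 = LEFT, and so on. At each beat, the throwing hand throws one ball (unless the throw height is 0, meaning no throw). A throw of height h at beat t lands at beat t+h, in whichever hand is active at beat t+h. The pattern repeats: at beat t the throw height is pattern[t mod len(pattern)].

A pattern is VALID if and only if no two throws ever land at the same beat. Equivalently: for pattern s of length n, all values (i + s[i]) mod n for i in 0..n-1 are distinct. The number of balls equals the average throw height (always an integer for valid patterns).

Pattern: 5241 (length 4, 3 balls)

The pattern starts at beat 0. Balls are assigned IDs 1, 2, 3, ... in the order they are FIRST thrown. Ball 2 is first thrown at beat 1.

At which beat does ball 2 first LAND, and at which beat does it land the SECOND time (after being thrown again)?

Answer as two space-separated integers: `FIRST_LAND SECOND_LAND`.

Beat 0 (L): throw ball1 h=5 -> lands@5:R; in-air after throw: [b1@5:R]
Beat 1 (R): throw ball2 h=2 -> lands@3:R; in-air after throw: [b2@3:R b1@5:R]
Beat 2 (L): throw ball3 h=4 -> lands@6:L; in-air after throw: [b2@3:R b1@5:R b3@6:L]
Beat 3 (R): throw ball2 h=1 -> lands@4:L; in-air after throw: [b2@4:L b1@5:R b3@6:L]
Beat 4 (L): throw ball2 h=5 -> lands@9:R; in-air after throw: [b1@5:R b3@6:L b2@9:R]
Ball 2: thrown@1 h=2 -> first land @3; rethrown@3 h=1 -> second land @4

Answer: 3 4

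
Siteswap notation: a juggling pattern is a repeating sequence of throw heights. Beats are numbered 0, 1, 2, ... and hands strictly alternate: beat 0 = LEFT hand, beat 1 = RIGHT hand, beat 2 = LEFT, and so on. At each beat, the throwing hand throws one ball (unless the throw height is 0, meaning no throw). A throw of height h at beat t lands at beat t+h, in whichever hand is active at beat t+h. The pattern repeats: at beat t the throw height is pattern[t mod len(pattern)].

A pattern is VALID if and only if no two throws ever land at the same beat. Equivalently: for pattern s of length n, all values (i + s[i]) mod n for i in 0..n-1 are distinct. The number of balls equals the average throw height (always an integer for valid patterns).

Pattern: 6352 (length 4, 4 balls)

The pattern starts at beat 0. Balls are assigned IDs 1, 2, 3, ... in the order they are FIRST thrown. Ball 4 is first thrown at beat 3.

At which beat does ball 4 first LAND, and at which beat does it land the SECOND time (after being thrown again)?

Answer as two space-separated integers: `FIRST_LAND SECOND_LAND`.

Answer: 5 8

Derivation:
Beat 0 (L): throw ball1 h=6 -> lands@6:L; in-air after throw: [b1@6:L]
Beat 1 (R): throw ball2 h=3 -> lands@4:L; in-air after throw: [b2@4:L b1@6:L]
Beat 2 (L): throw ball3 h=5 -> lands@7:R; in-air after throw: [b2@4:L b1@6:L b3@7:R]
Beat 3 (R): throw ball4 h=2 -> lands@5:R; in-air after throw: [b2@4:L b4@5:R b1@6:L b3@7:R]
Beat 4 (L): throw ball2 h=6 -> lands@10:L; in-air after throw: [b4@5:R b1@6:L b3@7:R b2@10:L]
Beat 5 (R): throw ball4 h=3 -> lands@8:L; in-air after throw: [b1@6:L b3@7:R b4@8:L b2@10:L]
Beat 6 (L): throw ball1 h=5 -> lands@11:R; in-air after throw: [b3@7:R b4@8:L b2@10:L b1@11:R]
Beat 7 (R): throw ball3 h=2 -> lands@9:R; in-air after throw: [b4@8:L b3@9:R b2@10:L b1@11:R]
Beat 8 (L): throw ball4 h=6 -> lands@14:L; in-air after throw: [b3@9:R b2@10:L b1@11:R b4@14:L]
Ball 4: thrown@3 h=2 -> first land @5; rethrown@5 h=3 -> second land @8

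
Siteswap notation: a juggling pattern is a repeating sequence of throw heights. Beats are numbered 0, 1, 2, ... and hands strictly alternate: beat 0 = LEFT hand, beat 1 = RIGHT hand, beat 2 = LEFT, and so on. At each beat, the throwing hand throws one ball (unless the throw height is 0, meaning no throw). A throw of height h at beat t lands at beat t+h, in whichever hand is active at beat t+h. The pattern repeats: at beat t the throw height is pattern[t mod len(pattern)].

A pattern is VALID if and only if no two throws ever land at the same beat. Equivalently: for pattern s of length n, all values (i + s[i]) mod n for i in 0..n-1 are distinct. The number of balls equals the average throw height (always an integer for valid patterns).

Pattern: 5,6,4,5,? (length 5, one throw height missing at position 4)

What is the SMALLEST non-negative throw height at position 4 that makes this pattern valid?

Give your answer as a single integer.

i=0: (0 + 5) mod 5 = 0
i=1: (1 + 6) mod 5 = 2
i=2: (2 + 4) mod 5 = 1
i=3: (3 + 5) mod 5 = 3
i=4: s[i]=? (unknown)
Known residues: [0, 1, 2, 3]; need a permutation of 0..4, so missing residue r = 4
Need (4 + s) mod 5 = 4; smallest s = (4 - 4) mod 5 = 0

Answer: 0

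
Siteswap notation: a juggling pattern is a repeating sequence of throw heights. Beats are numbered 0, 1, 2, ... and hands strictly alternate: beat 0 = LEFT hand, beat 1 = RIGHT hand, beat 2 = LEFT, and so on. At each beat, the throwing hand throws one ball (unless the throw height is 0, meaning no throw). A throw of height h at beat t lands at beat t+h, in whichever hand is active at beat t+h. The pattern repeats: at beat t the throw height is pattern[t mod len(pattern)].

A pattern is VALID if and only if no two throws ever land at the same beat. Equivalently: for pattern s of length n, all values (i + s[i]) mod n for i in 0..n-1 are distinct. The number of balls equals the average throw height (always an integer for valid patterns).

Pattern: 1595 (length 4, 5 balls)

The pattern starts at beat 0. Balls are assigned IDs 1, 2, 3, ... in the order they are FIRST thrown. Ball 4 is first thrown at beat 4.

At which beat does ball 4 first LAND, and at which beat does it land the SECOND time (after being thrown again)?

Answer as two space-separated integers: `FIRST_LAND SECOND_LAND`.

Answer: 5 10

Derivation:
Beat 0 (L): throw ball1 h=1 -> lands@1:R; in-air after throw: [b1@1:R]
Beat 1 (R): throw ball1 h=5 -> lands@6:L; in-air after throw: [b1@6:L]
Beat 2 (L): throw ball2 h=9 -> lands@11:R; in-air after throw: [b1@6:L b2@11:R]
Beat 3 (R): throw ball3 h=5 -> lands@8:L; in-air after throw: [b1@6:L b3@8:L b2@11:R]
Beat 4 (L): throw ball4 h=1 -> lands@5:R; in-air after throw: [b4@5:R b1@6:L b3@8:L b2@11:R]
Beat 5 (R): throw ball4 h=5 -> lands@10:L; in-air after throw: [b1@6:L b3@8:L b4@10:L b2@11:R]
Beat 6 (L): throw ball1 h=9 -> lands@15:R; in-air after throw: [b3@8:L b4@10:L b2@11:R b1@15:R]
Beat 7 (R): throw ball5 h=5 -> lands@12:L; in-air after throw: [b3@8:L b4@10:L b2@11:R b5@12:L b1@15:R]
Beat 8 (L): throw ball3 h=1 -> lands@9:R; in-air after throw: [b3@9:R b4@10:L b2@11:R b5@12:L b1@15:R]
Beat 9 (R): throw ball3 h=5 -> lands@14:L; in-air after throw: [b4@10:L b2@11:R b5@12:L b3@14:L b1@15:R]
Beat 10 (L): throw ball4 h=9 -> lands@19:R; in-air after throw: [b2@11:R b5@12:L b3@14:L b1@15:R b4@19:R]
Ball 4: thrown@4 h=1 -> first land @5; rethrown@5 h=5 -> second land @10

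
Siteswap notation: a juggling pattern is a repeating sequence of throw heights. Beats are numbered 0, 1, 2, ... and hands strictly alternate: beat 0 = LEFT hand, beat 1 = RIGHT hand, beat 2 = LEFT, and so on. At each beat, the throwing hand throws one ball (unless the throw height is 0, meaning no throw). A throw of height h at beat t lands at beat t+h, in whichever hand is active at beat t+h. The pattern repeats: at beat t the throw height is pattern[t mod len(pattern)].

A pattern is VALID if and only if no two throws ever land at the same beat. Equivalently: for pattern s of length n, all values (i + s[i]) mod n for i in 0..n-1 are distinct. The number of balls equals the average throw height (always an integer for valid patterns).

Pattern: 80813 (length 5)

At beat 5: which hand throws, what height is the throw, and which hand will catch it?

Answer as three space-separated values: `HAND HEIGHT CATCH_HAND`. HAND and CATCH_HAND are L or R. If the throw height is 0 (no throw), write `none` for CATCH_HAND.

Answer: R 8 R

Derivation:
Beat 5: 5 mod 2 = 1, so hand = R
Throw height = pattern[5 mod 5] = pattern[0] = 8
Lands at beat 5+8=13, 13 mod 2 = 1, so catch hand = R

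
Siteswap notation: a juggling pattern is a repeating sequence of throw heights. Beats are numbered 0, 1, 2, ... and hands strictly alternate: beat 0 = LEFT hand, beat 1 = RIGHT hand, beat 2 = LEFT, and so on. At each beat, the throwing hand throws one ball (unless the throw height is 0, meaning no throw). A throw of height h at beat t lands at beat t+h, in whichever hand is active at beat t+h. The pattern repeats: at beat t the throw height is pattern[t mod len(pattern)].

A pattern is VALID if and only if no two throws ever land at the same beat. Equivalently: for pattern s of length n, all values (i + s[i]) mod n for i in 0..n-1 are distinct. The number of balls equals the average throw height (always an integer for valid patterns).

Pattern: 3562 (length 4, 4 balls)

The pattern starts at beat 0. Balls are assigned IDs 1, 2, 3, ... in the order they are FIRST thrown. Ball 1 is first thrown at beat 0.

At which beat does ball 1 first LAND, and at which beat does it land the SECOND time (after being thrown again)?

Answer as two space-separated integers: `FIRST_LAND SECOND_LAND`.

Beat 0 (L): throw ball1 h=3 -> lands@3:R; in-air after throw: [b1@3:R]
Beat 1 (R): throw ball2 h=5 -> lands@6:L; in-air after throw: [b1@3:R b2@6:L]
Beat 2 (L): throw ball3 h=6 -> lands@8:L; in-air after throw: [b1@3:R b2@6:L b3@8:L]
Beat 3 (R): throw ball1 h=2 -> lands@5:R; in-air after throw: [b1@5:R b2@6:L b3@8:L]
Beat 4 (L): throw ball4 h=3 -> lands@7:R; in-air after throw: [b1@5:R b2@6:L b4@7:R b3@8:L]
Beat 5 (R): throw ball1 h=5 -> lands@10:L; in-air after throw: [b2@6:L b4@7:R b3@8:L b1@10:L]
Ball 1: thrown@0 h=3 -> first land @3; rethrown@3 h=2 -> second land @5

Answer: 3 5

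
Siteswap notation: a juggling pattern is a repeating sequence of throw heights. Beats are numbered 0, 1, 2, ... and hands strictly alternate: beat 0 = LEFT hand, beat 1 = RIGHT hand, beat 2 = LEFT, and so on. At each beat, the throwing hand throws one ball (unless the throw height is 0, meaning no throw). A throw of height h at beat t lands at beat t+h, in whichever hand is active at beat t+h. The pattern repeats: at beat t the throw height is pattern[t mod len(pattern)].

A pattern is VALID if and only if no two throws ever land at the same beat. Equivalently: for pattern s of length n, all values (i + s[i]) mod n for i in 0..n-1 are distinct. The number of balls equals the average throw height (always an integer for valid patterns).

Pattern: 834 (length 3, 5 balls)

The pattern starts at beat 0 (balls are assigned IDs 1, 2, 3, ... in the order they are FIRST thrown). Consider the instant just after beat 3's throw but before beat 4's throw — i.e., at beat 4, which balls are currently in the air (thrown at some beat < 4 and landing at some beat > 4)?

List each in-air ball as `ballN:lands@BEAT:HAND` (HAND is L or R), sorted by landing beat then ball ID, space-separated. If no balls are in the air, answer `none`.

Answer: ball3:lands@6:L ball1:lands@8:L ball4:lands@11:R

Derivation:
Beat 0 (L): throw ball1 h=8 -> lands@8:L; in-air after throw: [b1@8:L]
Beat 1 (R): throw ball2 h=3 -> lands@4:L; in-air after throw: [b2@4:L b1@8:L]
Beat 2 (L): throw ball3 h=4 -> lands@6:L; in-air after throw: [b2@4:L b3@6:L b1@8:L]
Beat 3 (R): throw ball4 h=8 -> lands@11:R; in-air after throw: [b2@4:L b3@6:L b1@8:L b4@11:R]
Beat 4 (L): throw ball2 h=3 -> lands@7:R; in-air after throw: [b3@6:L b2@7:R b1@8:L b4@11:R]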